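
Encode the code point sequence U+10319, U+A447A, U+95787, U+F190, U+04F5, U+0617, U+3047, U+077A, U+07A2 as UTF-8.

U+10319: 4-byte form → F0 90 8C 99.
U+A447A: 4-byte form → F2 A4 91 BA.
U+95787: 4-byte form → F2 95 9E 87.
U+F190: 3-byte form → EF 86 90.
U+04F5: 2-byte form → D3 B5.
U+0617: 2-byte form → D8 97.
U+3047: 3-byte form → E3 81 87.
U+077A: 2-byte form → DD BA.
U+07A2: 2-byte form → DE A2.
Concatenated (26 bytes): F0 90 8C 99 F2 A4 91 BA F2 95 9E 87 EF 86 90 D3 B5 D8 97 E3 81 87 DD BA DE A2.

F0 90 8C 99 F2 A4 91 BA F2 95 9E 87 EF 86 90 D3 B5 D8 97 E3 81 87 DD BA DE A2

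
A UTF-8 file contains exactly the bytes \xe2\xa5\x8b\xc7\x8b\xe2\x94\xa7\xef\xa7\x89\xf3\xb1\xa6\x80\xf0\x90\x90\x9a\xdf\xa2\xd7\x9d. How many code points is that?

8

Byte at offset 0: 0xE2 = 11100010 → 3-byte char (#1). Advance 3.
Byte at offset 3: 0xC7 = 11000111 → 2-byte char (#2). Advance 2.
Byte at offset 5: 0xE2 = 11100010 → 3-byte char (#3). Advance 3.
Byte at offset 8: 0xEF = 11101111 → 3-byte char (#4). Advance 3.
Byte at offset 11: 0xF3 = 11110011 → 4-byte char (#5). Advance 4.
Byte at offset 15: 0xF0 = 11110000 → 4-byte char (#6). Advance 4.
Byte at offset 19: 0xDF = 11011111 → 2-byte char (#7). Advance 2.
Byte at offset 21: 0xD7 = 11010111 → 2-byte char (#8). Advance 2.
Reached end at offset 23 after 8 code points.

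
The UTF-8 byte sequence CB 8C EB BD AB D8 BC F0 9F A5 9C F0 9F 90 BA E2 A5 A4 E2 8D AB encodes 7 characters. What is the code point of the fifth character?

Offset 0: leading byte 0xCB = 11001011 → 2-byte char #1 = CB 8C.
Offset 2: leading byte 0xEB = 11101011 → 3-byte char #2 = EB BD AB.
Offset 5: leading byte 0xD8 = 11011000 → 2-byte char #3 = D8 BC.
Offset 7: leading byte 0xF0 = 11110000 → 4-byte char #4 = F0 9F A5 9C.
Offset 11: leading byte 0xF0 = 11110000 → 4-byte char #5 = F0 9F 90 BA.
Leading byte 0xF0 = 11110000 matches 11110xxx → 4-byte sequence.
Byte 1: 0xF0 = 11110000, payload 000 (3 bits).
Byte 2: 0x9F = 10011111 (10xxxxxx ✓), payload 011111.
Byte 3: 0x90 = 10010000 (10xxxxxx ✓), payload 010000.
Byte 4: 0xBA = 10111010 (10xxxxxx ✓), payload 111010.
Concatenate: 000011111010000111010 = 0x1F43A (21 bits → U+1F43A).

U+1F43A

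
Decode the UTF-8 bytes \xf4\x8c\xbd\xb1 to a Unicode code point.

Leading byte 0xF4 = 11110100 matches 11110xxx → 4-byte sequence.
Byte 1: 0xF4 = 11110100, payload 100 (3 bits).
Byte 2: 0x8C = 10001100 (10xxxxxx ✓), payload 001100.
Byte 3: 0xBD = 10111101 (10xxxxxx ✓), payload 111101.
Byte 4: 0xB1 = 10110001 (10xxxxxx ✓), payload 110001.
Concatenate: 100001100111101110001 = 0x10CF71 (21 bits → U+10CF71).

U+10CF71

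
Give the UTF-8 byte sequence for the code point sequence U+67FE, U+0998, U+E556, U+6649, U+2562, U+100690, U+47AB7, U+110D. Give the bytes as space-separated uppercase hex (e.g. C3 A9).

E6 9F BE E0 A6 98 EE 95 96 E6 99 89 E2 95 A2 F4 80 9A 90 F1 87 AA B7 E1 84 8D

U+67FE: 3-byte form → E6 9F BE.
U+0998: 3-byte form → E0 A6 98.
U+E556: 3-byte form → EE 95 96.
U+6649: 3-byte form → E6 99 89.
U+2562: 3-byte form → E2 95 A2.
U+100690: 4-byte form → F4 80 9A 90.
U+47AB7: 4-byte form → F1 87 AA B7.
U+110D: 3-byte form → E1 84 8D.
Concatenated (26 bytes): E6 9F BE E0 A6 98 EE 95 96 E6 99 89 E2 95 A2 F4 80 9A 90 F1 87 AA B7 E1 84 8D.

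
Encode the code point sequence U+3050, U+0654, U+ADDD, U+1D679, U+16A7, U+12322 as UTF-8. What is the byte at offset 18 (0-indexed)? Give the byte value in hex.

0xA2

U+3050 → 3-byte form E3 81 90 at offsets 0–2.
U+0654 → 2-byte form D9 94 at offsets 3–4.
U+ADDD → 3-byte form EA B7 9D at offsets 5–7.
U+1D679 → 4-byte form F0 9D 99 B9 at offsets 8–11.
U+16A7 → 3-byte form E1 9A A7 at offsets 12–14.
U+12322 → 4-byte form F0 92 8C A2 at offsets 15–18.
Offset 18 falls in char 6's range; it's byte 4 of F0 92 8C A2 = 0xA2.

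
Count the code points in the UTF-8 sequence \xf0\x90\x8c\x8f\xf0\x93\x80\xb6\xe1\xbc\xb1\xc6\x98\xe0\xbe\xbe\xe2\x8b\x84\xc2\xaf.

7

Byte at offset 0: 0xF0 = 11110000 → 4-byte char (#1). Advance 4.
Byte at offset 4: 0xF0 = 11110000 → 4-byte char (#2). Advance 4.
Byte at offset 8: 0xE1 = 11100001 → 3-byte char (#3). Advance 3.
Byte at offset 11: 0xC6 = 11000110 → 2-byte char (#4). Advance 2.
Byte at offset 13: 0xE0 = 11100000 → 3-byte char (#5). Advance 3.
Byte at offset 16: 0xE2 = 11100010 → 3-byte char (#6). Advance 3.
Byte at offset 19: 0xC2 = 11000010 → 2-byte char (#7). Advance 2.
Reached end at offset 21 after 7 code points.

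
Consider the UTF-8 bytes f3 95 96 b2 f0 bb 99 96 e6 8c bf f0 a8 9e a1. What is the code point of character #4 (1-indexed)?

Offset 0: leading byte 0xF3 = 11110011 → 4-byte char #1 = F3 95 96 B2.
Offset 4: leading byte 0xF0 = 11110000 → 4-byte char #2 = F0 BB 99 96.
Offset 8: leading byte 0xE6 = 11100110 → 3-byte char #3 = E6 8C BF.
Offset 11: leading byte 0xF0 = 11110000 → 4-byte char #4 = F0 A8 9E A1.
Leading byte 0xF0 = 11110000 matches 11110xxx → 4-byte sequence.
Byte 1: 0xF0 = 11110000, payload 000 (3 bits).
Byte 2: 0xA8 = 10101000 (10xxxxxx ✓), payload 101000.
Byte 3: 0x9E = 10011110 (10xxxxxx ✓), payload 011110.
Byte 4: 0xA1 = 10100001 (10xxxxxx ✓), payload 100001.
Concatenate: 000101000011110100001 = 0x287A1 (21 bits → U+287A1).

U+287A1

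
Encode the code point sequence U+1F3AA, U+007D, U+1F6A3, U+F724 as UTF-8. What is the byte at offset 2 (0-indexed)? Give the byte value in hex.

0x8E

U+1F3AA → 4-byte form F0 9F 8E AA at offsets 0–3.
Offset 2 falls in char 1's range; it's byte 3 of F0 9F 8E AA = 0x8E.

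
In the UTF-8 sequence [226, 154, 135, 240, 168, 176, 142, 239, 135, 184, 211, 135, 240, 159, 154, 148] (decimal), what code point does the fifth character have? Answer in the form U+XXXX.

U+1F694

Offset 0: leading byte 0xE2 = 11100010 → 3-byte char #1 = E2 9A 87.
Offset 3: leading byte 0xF0 = 11110000 → 4-byte char #2 = F0 A8 B0 8E.
Offset 7: leading byte 0xEF = 11101111 → 3-byte char #3 = EF 87 B8.
Offset 10: leading byte 0xD3 = 11010011 → 2-byte char #4 = D3 87.
Offset 12: leading byte 0xF0 = 11110000 → 4-byte char #5 = F0 9F 9A 94.
Leading byte 0xF0 = 11110000 matches 11110xxx → 4-byte sequence.
Byte 1: 0xF0 = 11110000, payload 000 (3 bits).
Byte 2: 0x9F = 10011111 (10xxxxxx ✓), payload 011111.
Byte 3: 0x9A = 10011010 (10xxxxxx ✓), payload 011010.
Byte 4: 0x94 = 10010100 (10xxxxxx ✓), payload 010100.
Concatenate: 000011111011010010100 = 0x1F694 (21 bits → U+1F694).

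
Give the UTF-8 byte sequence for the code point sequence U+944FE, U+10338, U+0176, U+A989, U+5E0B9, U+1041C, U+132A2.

U+944FE: 4-byte form → F2 94 93 BE.
U+10338: 4-byte form → F0 90 8C B8.
U+0176: 2-byte form → C5 B6.
U+A989: 3-byte form → EA A6 89.
U+5E0B9: 4-byte form → F1 9E 82 B9.
U+1041C: 4-byte form → F0 90 90 9C.
U+132A2: 4-byte form → F0 93 8A A2.
Concatenated (25 bytes): F2 94 93 BE F0 90 8C B8 C5 B6 EA A6 89 F1 9E 82 B9 F0 90 90 9C F0 93 8A A2.

F2 94 93 BE F0 90 8C B8 C5 B6 EA A6 89 F1 9E 82 B9 F0 90 90 9C F0 93 8A A2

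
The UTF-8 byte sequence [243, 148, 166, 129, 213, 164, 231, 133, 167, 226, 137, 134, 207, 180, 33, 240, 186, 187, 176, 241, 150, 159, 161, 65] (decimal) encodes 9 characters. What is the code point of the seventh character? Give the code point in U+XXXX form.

U+3AEF0

Offset 0: leading byte 0xF3 = 11110011 → 4-byte char #1 = F3 94 A6 81.
Offset 4: leading byte 0xD5 = 11010101 → 2-byte char #2 = D5 A4.
Offset 6: leading byte 0xE7 = 11100111 → 3-byte char #3 = E7 85 A7.
Offset 9: leading byte 0xE2 = 11100010 → 3-byte char #4 = E2 89 86.
Offset 12: leading byte 0xCF = 11001111 → 2-byte char #5 = CF B4.
Offset 14: leading byte 0x21 = 00100001 → 1-byte char #6 = 21.
Offset 15: leading byte 0xF0 = 11110000 → 4-byte char #7 = F0 BA BB B0.
Leading byte 0xF0 = 11110000 matches 11110xxx → 4-byte sequence.
Byte 1: 0xF0 = 11110000, payload 000 (3 bits).
Byte 2: 0xBA = 10111010 (10xxxxxx ✓), payload 111010.
Byte 3: 0xBB = 10111011 (10xxxxxx ✓), payload 111011.
Byte 4: 0xB0 = 10110000 (10xxxxxx ✓), payload 110000.
Concatenate: 000111010111011110000 = 0x3AEF0 (21 bits → U+3AEF0).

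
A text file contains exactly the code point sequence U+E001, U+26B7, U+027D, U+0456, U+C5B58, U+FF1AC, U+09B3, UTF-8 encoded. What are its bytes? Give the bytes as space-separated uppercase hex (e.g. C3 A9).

EE 80 81 E2 9A B7 C9 BD D1 96 F3 85 AD 98 F3 BF 86 AC E0 A6 B3

U+E001: 3-byte form → EE 80 81.
U+26B7: 3-byte form → E2 9A B7.
U+027D: 2-byte form → C9 BD.
U+0456: 2-byte form → D1 96.
U+C5B58: 4-byte form → F3 85 AD 98.
U+FF1AC: 4-byte form → F3 BF 86 AC.
U+09B3: 3-byte form → E0 A6 B3.
Concatenated (21 bytes): EE 80 81 E2 9A B7 C9 BD D1 96 F3 85 AD 98 F3 BF 86 AC E0 A6 B3.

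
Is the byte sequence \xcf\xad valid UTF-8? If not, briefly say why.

Leading byte 0xCF = 11001111 → 2-byte form.
Continuation bytes 0xAD=10101101 all match 10xxxxxx.
Decoded value 0x3ED is ≥ 0x80 (shortest form) and not a surrogate.

valid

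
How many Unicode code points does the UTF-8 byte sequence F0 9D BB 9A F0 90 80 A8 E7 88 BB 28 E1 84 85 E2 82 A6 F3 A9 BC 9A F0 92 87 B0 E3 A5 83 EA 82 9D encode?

Byte at offset 0: 0xF0 = 11110000 → 4-byte char (#1). Advance 4.
Byte at offset 4: 0xF0 = 11110000 → 4-byte char (#2). Advance 4.
Byte at offset 8: 0xE7 = 11100111 → 3-byte char (#3). Advance 3.
Byte at offset 11: 0x28 = 00101000 → 1-byte char (#4). Advance 1.
Byte at offset 12: 0xE1 = 11100001 → 3-byte char (#5). Advance 3.
Byte at offset 15: 0xE2 = 11100010 → 3-byte char (#6). Advance 3.
Byte at offset 18: 0xF3 = 11110011 → 4-byte char (#7). Advance 4.
Byte at offset 22: 0xF0 = 11110000 → 4-byte char (#8). Advance 4.
Byte at offset 26: 0xE3 = 11100011 → 3-byte char (#9). Advance 3.
Byte at offset 29: 0xEA = 11101010 → 3-byte char (#10). Advance 3.
Reached end at offset 32 after 10 code points.

10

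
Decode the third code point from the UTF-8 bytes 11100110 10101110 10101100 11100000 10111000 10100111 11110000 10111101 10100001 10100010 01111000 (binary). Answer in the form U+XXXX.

U+3D862

Offset 0: leading byte 0xE6 = 11100110 → 3-byte char #1 = E6 AE AC.
Offset 3: leading byte 0xE0 = 11100000 → 3-byte char #2 = E0 B8 A7.
Offset 6: leading byte 0xF0 = 11110000 → 4-byte char #3 = F0 BD A1 A2.
Leading byte 0xF0 = 11110000 matches 11110xxx → 4-byte sequence.
Byte 1: 0xF0 = 11110000, payload 000 (3 bits).
Byte 2: 0xBD = 10111101 (10xxxxxx ✓), payload 111101.
Byte 3: 0xA1 = 10100001 (10xxxxxx ✓), payload 100001.
Byte 4: 0xA2 = 10100010 (10xxxxxx ✓), payload 100010.
Concatenate: 000111101100001100010 = 0x3D862 (21 bits → U+3D862).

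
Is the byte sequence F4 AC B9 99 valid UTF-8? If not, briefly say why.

Leading byte 0xF4 = 11110100 → 4-byte form.
Payload = 0x12CE59, which exceeds U+10FFFF, the maximum Unicode code point. (Leading bytes F5–FF, or F4 followed by ≥ 0x90, are invalid.)

invalid (encodes a value above U+10FFFF)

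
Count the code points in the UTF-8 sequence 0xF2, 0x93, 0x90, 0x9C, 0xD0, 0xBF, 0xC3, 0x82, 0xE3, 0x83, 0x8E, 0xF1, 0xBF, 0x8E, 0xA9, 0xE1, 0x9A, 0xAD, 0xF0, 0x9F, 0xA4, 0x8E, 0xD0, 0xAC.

Byte at offset 0: 0xF2 = 11110010 → 4-byte char (#1). Advance 4.
Byte at offset 4: 0xD0 = 11010000 → 2-byte char (#2). Advance 2.
Byte at offset 6: 0xC3 = 11000011 → 2-byte char (#3). Advance 2.
Byte at offset 8: 0xE3 = 11100011 → 3-byte char (#4). Advance 3.
Byte at offset 11: 0xF1 = 11110001 → 4-byte char (#5). Advance 4.
Byte at offset 15: 0xE1 = 11100001 → 3-byte char (#6). Advance 3.
Byte at offset 18: 0xF0 = 11110000 → 4-byte char (#7). Advance 4.
Byte at offset 22: 0xD0 = 11010000 → 2-byte char (#8). Advance 2.
Reached end at offset 24 after 8 code points.

8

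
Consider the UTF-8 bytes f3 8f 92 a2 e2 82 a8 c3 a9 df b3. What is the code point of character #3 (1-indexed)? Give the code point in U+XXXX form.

U+00E9

Offset 0: leading byte 0xF3 = 11110011 → 4-byte char #1 = F3 8F 92 A2.
Offset 4: leading byte 0xE2 = 11100010 → 3-byte char #2 = E2 82 A8.
Offset 7: leading byte 0xC3 = 11000011 → 2-byte char #3 = C3 A9.
Leading byte 0xC3 = 11000011 matches 110xxxxx → 2-byte sequence.
Byte 1: 0xC3 = 11000011, payload 00011 (5 bits).
Byte 2: 0xA9 = 10101001 (10xxxxxx ✓), payload 101001.
Concatenate: 00011101001 = 0xE9 (11 bits → U+00E9).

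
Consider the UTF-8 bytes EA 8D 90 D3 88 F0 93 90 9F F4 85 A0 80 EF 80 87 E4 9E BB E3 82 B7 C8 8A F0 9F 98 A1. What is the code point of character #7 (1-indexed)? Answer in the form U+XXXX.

Offset 0: leading byte 0xEA = 11101010 → 3-byte char #1 = EA 8D 90.
Offset 3: leading byte 0xD3 = 11010011 → 2-byte char #2 = D3 88.
Offset 5: leading byte 0xF0 = 11110000 → 4-byte char #3 = F0 93 90 9F.
Offset 9: leading byte 0xF4 = 11110100 → 4-byte char #4 = F4 85 A0 80.
Offset 13: leading byte 0xEF = 11101111 → 3-byte char #5 = EF 80 87.
Offset 16: leading byte 0xE4 = 11100100 → 3-byte char #6 = E4 9E BB.
Offset 19: leading byte 0xE3 = 11100011 → 3-byte char #7 = E3 82 B7.
Leading byte 0xE3 = 11100011 matches 1110xxxx → 3-byte sequence.
Byte 1: 0xE3 = 11100011, payload 0011 (4 bits).
Byte 2: 0x82 = 10000010 (10xxxxxx ✓), payload 000010.
Byte 3: 0xB7 = 10110111 (10xxxxxx ✓), payload 110111.
Concatenate: 0011000010110111 = 0x30B7 (16 bits → U+30B7).

U+30B7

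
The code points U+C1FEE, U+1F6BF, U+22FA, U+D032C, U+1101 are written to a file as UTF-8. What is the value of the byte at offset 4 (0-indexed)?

0xF0

U+C1FEE → 4-byte form F3 81 BF AE at offsets 0–3.
U+1F6BF → 4-byte form F0 9F 9A BF at offsets 4–7.
Offset 4 falls in char 2's range; it's byte 1 of F0 9F 9A BF = 0xF0.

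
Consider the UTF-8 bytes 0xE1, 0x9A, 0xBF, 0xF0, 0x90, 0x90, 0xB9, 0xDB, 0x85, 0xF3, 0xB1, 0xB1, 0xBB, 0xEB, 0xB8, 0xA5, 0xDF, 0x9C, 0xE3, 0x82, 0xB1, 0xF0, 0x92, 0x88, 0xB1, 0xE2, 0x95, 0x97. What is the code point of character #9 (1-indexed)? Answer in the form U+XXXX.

U+2557

Offset 0: leading byte 0xE1 = 11100001 → 3-byte char #1 = E1 9A BF.
Offset 3: leading byte 0xF0 = 11110000 → 4-byte char #2 = F0 90 90 B9.
Offset 7: leading byte 0xDB = 11011011 → 2-byte char #3 = DB 85.
Offset 9: leading byte 0xF3 = 11110011 → 4-byte char #4 = F3 B1 B1 BB.
Offset 13: leading byte 0xEB = 11101011 → 3-byte char #5 = EB B8 A5.
Offset 16: leading byte 0xDF = 11011111 → 2-byte char #6 = DF 9C.
Offset 18: leading byte 0xE3 = 11100011 → 3-byte char #7 = E3 82 B1.
Offset 21: leading byte 0xF0 = 11110000 → 4-byte char #8 = F0 92 88 B1.
Offset 25: leading byte 0xE2 = 11100010 → 3-byte char #9 = E2 95 97.
Leading byte 0xE2 = 11100010 matches 1110xxxx → 3-byte sequence.
Byte 1: 0xE2 = 11100010, payload 0010 (4 bits).
Byte 2: 0x95 = 10010101 (10xxxxxx ✓), payload 010101.
Byte 3: 0x97 = 10010111 (10xxxxxx ✓), payload 010111.
Concatenate: 0010010101010111 = 0x2557 (16 bits → U+2557).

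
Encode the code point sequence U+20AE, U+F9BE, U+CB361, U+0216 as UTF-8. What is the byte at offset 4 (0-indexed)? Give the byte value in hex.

0xA6

U+20AE → 3-byte form E2 82 AE at offsets 0–2.
U+F9BE → 3-byte form EF A6 BE at offsets 3–5.
Offset 4 falls in char 2's range; it's byte 2 of EF A6 BE = 0xA6.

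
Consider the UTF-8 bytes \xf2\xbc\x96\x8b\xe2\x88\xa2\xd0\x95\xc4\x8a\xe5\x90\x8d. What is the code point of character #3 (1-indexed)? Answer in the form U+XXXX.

U+0415

Offset 0: leading byte 0xF2 = 11110010 → 4-byte char #1 = F2 BC 96 8B.
Offset 4: leading byte 0xE2 = 11100010 → 3-byte char #2 = E2 88 A2.
Offset 7: leading byte 0xD0 = 11010000 → 2-byte char #3 = D0 95.
Leading byte 0xD0 = 11010000 matches 110xxxxx → 2-byte sequence.
Byte 1: 0xD0 = 11010000, payload 10000 (5 bits).
Byte 2: 0x95 = 10010101 (10xxxxxx ✓), payload 010101.
Concatenate: 10000010101 = 0x415 (11 bits → U+0415).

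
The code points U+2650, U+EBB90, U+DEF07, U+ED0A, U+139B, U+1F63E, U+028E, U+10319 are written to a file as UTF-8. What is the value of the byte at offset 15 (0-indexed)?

U+2650 → 3-byte form E2 99 90 at offsets 0–2.
U+EBB90 → 4-byte form F3 AB AE 90 at offsets 3–6.
U+DEF07 → 4-byte form F3 9E BC 87 at offsets 7–10.
U+ED0A → 3-byte form EE B4 8A at offsets 11–13.
U+139B → 3-byte form E1 8E 9B at offsets 14–16.
Offset 15 falls in char 5's range; it's byte 2 of E1 8E 9B = 0x8E.

0x8E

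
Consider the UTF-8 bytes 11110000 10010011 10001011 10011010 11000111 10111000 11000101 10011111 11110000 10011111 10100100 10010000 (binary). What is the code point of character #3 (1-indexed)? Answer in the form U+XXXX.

Offset 0: leading byte 0xF0 = 11110000 → 4-byte char #1 = F0 93 8B 9A.
Offset 4: leading byte 0xC7 = 11000111 → 2-byte char #2 = C7 B8.
Offset 6: leading byte 0xC5 = 11000101 → 2-byte char #3 = C5 9F.
Leading byte 0xC5 = 11000101 matches 110xxxxx → 2-byte sequence.
Byte 1: 0xC5 = 11000101, payload 00101 (5 bits).
Byte 2: 0x9F = 10011111 (10xxxxxx ✓), payload 011111.
Concatenate: 00101011111 = 0x15F (11 bits → U+015F).

U+015F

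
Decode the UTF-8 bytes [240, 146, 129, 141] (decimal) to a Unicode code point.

Leading byte 0xF0 = 11110000 matches 11110xxx → 4-byte sequence.
Byte 1: 0xF0 = 11110000, payload 000 (3 bits).
Byte 2: 0x92 = 10010010 (10xxxxxx ✓), payload 010010.
Byte 3: 0x81 = 10000001 (10xxxxxx ✓), payload 000001.
Byte 4: 0x8D = 10001101 (10xxxxxx ✓), payload 001101.
Concatenate: 000010010000001001101 = 0x1204D (21 bits → U+1204D).

U+1204D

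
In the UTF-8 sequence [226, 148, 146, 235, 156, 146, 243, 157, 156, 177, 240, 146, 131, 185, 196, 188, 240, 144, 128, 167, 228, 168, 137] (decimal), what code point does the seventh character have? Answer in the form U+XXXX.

U+4A09

Offset 0: leading byte 0xE2 = 11100010 → 3-byte char #1 = E2 94 92.
Offset 3: leading byte 0xEB = 11101011 → 3-byte char #2 = EB 9C 92.
Offset 6: leading byte 0xF3 = 11110011 → 4-byte char #3 = F3 9D 9C B1.
Offset 10: leading byte 0xF0 = 11110000 → 4-byte char #4 = F0 92 83 B9.
Offset 14: leading byte 0xC4 = 11000100 → 2-byte char #5 = C4 BC.
Offset 16: leading byte 0xF0 = 11110000 → 4-byte char #6 = F0 90 80 A7.
Offset 20: leading byte 0xE4 = 11100100 → 3-byte char #7 = E4 A8 89.
Leading byte 0xE4 = 11100100 matches 1110xxxx → 3-byte sequence.
Byte 1: 0xE4 = 11100100, payload 0100 (4 bits).
Byte 2: 0xA8 = 10101000 (10xxxxxx ✓), payload 101000.
Byte 3: 0x89 = 10001001 (10xxxxxx ✓), payload 001001.
Concatenate: 0100101000001001 = 0x4A09 (16 bits → U+4A09).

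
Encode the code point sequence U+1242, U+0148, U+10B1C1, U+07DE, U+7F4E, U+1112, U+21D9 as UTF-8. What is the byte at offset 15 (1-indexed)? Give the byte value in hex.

1-indexed offset 15 is 0-indexed offset 14.
U+1242 → 3-byte form E1 89 82 at offsets 0–2.
U+0148 → 2-byte form C5 88 at offsets 3–4.
U+10B1C1 → 4-byte form F4 8B 87 81 at offsets 5–8.
U+07DE → 2-byte form DF 9E at offsets 9–10.
U+7F4E → 3-byte form E7 BD 8E at offsets 11–13.
U+1112 → 3-byte form E1 84 92 at offsets 14–16.
Offset 14 falls in char 6's range; it's byte 1 of E1 84 92 = 0xE1.

0xE1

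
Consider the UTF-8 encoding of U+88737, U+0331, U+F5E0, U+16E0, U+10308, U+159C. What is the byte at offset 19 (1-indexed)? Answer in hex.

1-indexed offset 19 is 0-indexed offset 18.
U+88737 → 4-byte form F2 88 9C B7 at offsets 0–3.
U+0331 → 2-byte form CC B1 at offsets 4–5.
U+F5E0 → 3-byte form EF 97 A0 at offsets 6–8.
U+16E0 → 3-byte form E1 9B A0 at offsets 9–11.
U+10308 → 4-byte form F0 90 8C 88 at offsets 12–15.
U+159C → 3-byte form E1 96 9C at offsets 16–18.
Offset 18 falls in char 6's range; it's byte 3 of E1 96 9C = 0x9C.

0x9C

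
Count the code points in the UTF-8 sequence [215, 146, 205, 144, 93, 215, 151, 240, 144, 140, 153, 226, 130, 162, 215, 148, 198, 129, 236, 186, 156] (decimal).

9

Byte at offset 0: 0xD7 = 11010111 → 2-byte char (#1). Advance 2.
Byte at offset 2: 0xCD = 11001101 → 2-byte char (#2). Advance 2.
Byte at offset 4: 0x5D = 01011101 → 1-byte char (#3). Advance 1.
Byte at offset 5: 0xD7 = 11010111 → 2-byte char (#4). Advance 2.
Byte at offset 7: 0xF0 = 11110000 → 4-byte char (#5). Advance 4.
Byte at offset 11: 0xE2 = 11100010 → 3-byte char (#6). Advance 3.
Byte at offset 14: 0xD7 = 11010111 → 2-byte char (#7). Advance 2.
Byte at offset 16: 0xC6 = 11000110 → 2-byte char (#8). Advance 2.
Byte at offset 18: 0xEC = 11101100 → 3-byte char (#9). Advance 3.
Reached end at offset 21 after 9 code points.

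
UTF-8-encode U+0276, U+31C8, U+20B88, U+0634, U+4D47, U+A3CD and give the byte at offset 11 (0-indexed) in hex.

0xE4

U+0276 → 2-byte form C9 B6 at offsets 0–1.
U+31C8 → 3-byte form E3 87 88 at offsets 2–4.
U+20B88 → 4-byte form F0 A0 AE 88 at offsets 5–8.
U+0634 → 2-byte form D8 B4 at offsets 9–10.
U+4D47 → 3-byte form E4 B5 87 at offsets 11–13.
Offset 11 falls in char 5's range; it's byte 1 of E4 B5 87 = 0xE4.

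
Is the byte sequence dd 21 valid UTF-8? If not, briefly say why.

Leading byte 0xDD = 11011101 → 2-byte form.
Byte 2 is 0x21 = 00100001, which is not 10xxxxxx — expected a continuation byte.

invalid (non-continuation byte where continuation expected)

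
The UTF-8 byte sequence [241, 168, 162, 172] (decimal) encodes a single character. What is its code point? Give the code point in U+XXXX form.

U+688AC

Leading byte 0xF1 = 11110001 matches 11110xxx → 4-byte sequence.
Byte 1: 0xF1 = 11110001, payload 001 (3 bits).
Byte 2: 0xA8 = 10101000 (10xxxxxx ✓), payload 101000.
Byte 3: 0xA2 = 10100010 (10xxxxxx ✓), payload 100010.
Byte 4: 0xAC = 10101100 (10xxxxxx ✓), payload 101100.
Concatenate: 001101000100010101100 = 0x688AC (21 bits → U+688AC).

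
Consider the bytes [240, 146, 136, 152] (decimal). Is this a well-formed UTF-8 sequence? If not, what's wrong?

Leading byte 0xF0 = 11110000 → 4-byte form.
Continuation bytes 0x92=10010010, 0x88=10001000, 0x98=10011000 all match 10xxxxxx.
Decoded value 0x12218 is ≥ 0x10000 (shortest form) and not a surrogate.

valid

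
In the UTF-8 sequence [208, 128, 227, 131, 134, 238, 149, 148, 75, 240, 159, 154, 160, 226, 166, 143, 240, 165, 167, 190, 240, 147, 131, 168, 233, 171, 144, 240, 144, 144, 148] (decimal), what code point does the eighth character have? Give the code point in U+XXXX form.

Offset 0: leading byte 0xD0 = 11010000 → 2-byte char #1 = D0 80.
Offset 2: leading byte 0xE3 = 11100011 → 3-byte char #2 = E3 83 86.
Offset 5: leading byte 0xEE = 11101110 → 3-byte char #3 = EE 95 94.
Offset 8: leading byte 0x4B = 01001011 → 1-byte char #4 = 4B.
Offset 9: leading byte 0xF0 = 11110000 → 4-byte char #5 = F0 9F 9A A0.
Offset 13: leading byte 0xE2 = 11100010 → 3-byte char #6 = E2 A6 8F.
Offset 16: leading byte 0xF0 = 11110000 → 4-byte char #7 = F0 A5 A7 BE.
Offset 20: leading byte 0xF0 = 11110000 → 4-byte char #8 = F0 93 83 A8.
Leading byte 0xF0 = 11110000 matches 11110xxx → 4-byte sequence.
Byte 1: 0xF0 = 11110000, payload 000 (3 bits).
Byte 2: 0x93 = 10010011 (10xxxxxx ✓), payload 010011.
Byte 3: 0x83 = 10000011 (10xxxxxx ✓), payload 000011.
Byte 4: 0xA8 = 10101000 (10xxxxxx ✓), payload 101000.
Concatenate: 000010011000011101000 = 0x130E8 (21 bits → U+130E8).

U+130E8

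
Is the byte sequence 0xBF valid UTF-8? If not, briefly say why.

Byte 0xBF = 10111111 has the form 10xxxxxx — a continuation byte — but there is no preceding leading byte.

invalid (continuation byte with no leading byte)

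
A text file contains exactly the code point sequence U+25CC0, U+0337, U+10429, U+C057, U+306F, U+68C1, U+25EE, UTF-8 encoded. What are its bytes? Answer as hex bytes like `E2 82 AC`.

U+25CC0: 4-byte form → F0 A5 B3 80.
U+0337: 2-byte form → CC B7.
U+10429: 4-byte form → F0 90 90 A9.
U+C057: 3-byte form → EC 81 97.
U+306F: 3-byte form → E3 81 AF.
U+68C1: 3-byte form → E6 A3 81.
U+25EE: 3-byte form → E2 97 AE.
Concatenated (22 bytes): F0 A5 B3 80 CC B7 F0 90 90 A9 EC 81 97 E3 81 AF E6 A3 81 E2 97 AE.

F0 A5 B3 80 CC B7 F0 90 90 A9 EC 81 97 E3 81 AF E6 A3 81 E2 97 AE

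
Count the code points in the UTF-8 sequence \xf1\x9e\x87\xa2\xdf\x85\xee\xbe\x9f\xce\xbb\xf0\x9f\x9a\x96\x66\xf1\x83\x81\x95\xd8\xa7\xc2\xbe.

9

Byte at offset 0: 0xF1 = 11110001 → 4-byte char (#1). Advance 4.
Byte at offset 4: 0xDF = 11011111 → 2-byte char (#2). Advance 2.
Byte at offset 6: 0xEE = 11101110 → 3-byte char (#3). Advance 3.
Byte at offset 9: 0xCE = 11001110 → 2-byte char (#4). Advance 2.
Byte at offset 11: 0xF0 = 11110000 → 4-byte char (#5). Advance 4.
Byte at offset 15: 0x66 = 01100110 → 1-byte char (#6). Advance 1.
Byte at offset 16: 0xF1 = 11110001 → 4-byte char (#7). Advance 4.
Byte at offset 20: 0xD8 = 11011000 → 2-byte char (#8). Advance 2.
Byte at offset 22: 0xC2 = 11000010 → 2-byte char (#9). Advance 2.
Reached end at offset 24 after 9 code points.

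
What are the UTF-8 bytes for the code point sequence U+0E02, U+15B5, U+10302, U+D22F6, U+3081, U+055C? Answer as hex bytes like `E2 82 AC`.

U+0E02: 3-byte form → E0 B8 82.
U+15B5: 3-byte form → E1 96 B5.
U+10302: 4-byte form → F0 90 8C 82.
U+D22F6: 4-byte form → F3 92 8B B6.
U+3081: 3-byte form → E3 82 81.
U+055C: 2-byte form → D5 9C.
Concatenated (19 bytes): E0 B8 82 E1 96 B5 F0 90 8C 82 F3 92 8B B6 E3 82 81 D5 9C.

E0 B8 82 E1 96 B5 F0 90 8C 82 F3 92 8B B6 E3 82 81 D5 9C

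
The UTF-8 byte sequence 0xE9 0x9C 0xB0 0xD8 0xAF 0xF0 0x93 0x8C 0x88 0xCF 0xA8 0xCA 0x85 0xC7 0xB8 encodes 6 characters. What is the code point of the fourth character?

Offset 0: leading byte 0xE9 = 11101001 → 3-byte char #1 = E9 9C B0.
Offset 3: leading byte 0xD8 = 11011000 → 2-byte char #2 = D8 AF.
Offset 5: leading byte 0xF0 = 11110000 → 4-byte char #3 = F0 93 8C 88.
Offset 9: leading byte 0xCF = 11001111 → 2-byte char #4 = CF A8.
Leading byte 0xCF = 11001111 matches 110xxxxx → 2-byte sequence.
Byte 1: 0xCF = 11001111, payload 01111 (5 bits).
Byte 2: 0xA8 = 10101000 (10xxxxxx ✓), payload 101000.
Concatenate: 01111101000 = 0x3E8 (11 bits → U+03E8).

U+03E8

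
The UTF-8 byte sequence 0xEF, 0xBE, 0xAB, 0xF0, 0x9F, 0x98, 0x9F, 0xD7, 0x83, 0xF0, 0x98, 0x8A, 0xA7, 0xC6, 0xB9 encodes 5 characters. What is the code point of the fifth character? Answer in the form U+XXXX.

U+01B9

Offset 0: leading byte 0xEF = 11101111 → 3-byte char #1 = EF BE AB.
Offset 3: leading byte 0xF0 = 11110000 → 4-byte char #2 = F0 9F 98 9F.
Offset 7: leading byte 0xD7 = 11010111 → 2-byte char #3 = D7 83.
Offset 9: leading byte 0xF0 = 11110000 → 4-byte char #4 = F0 98 8A A7.
Offset 13: leading byte 0xC6 = 11000110 → 2-byte char #5 = C6 B9.
Leading byte 0xC6 = 11000110 matches 110xxxxx → 2-byte sequence.
Byte 1: 0xC6 = 11000110, payload 00110 (5 bits).
Byte 2: 0xB9 = 10111001 (10xxxxxx ✓), payload 111001.
Concatenate: 00110111001 = 0x1B9 (11 bits → U+01B9).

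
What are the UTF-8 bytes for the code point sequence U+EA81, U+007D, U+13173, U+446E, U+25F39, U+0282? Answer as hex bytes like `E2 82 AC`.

EE AA 81 7D F0 93 85 B3 E4 91 AE F0 A5 BC B9 CA 82

U+EA81: 3-byte form → EE AA 81.
U+007D: 1-byte form → 7D.
U+13173: 4-byte form → F0 93 85 B3.
U+446E: 3-byte form → E4 91 AE.
U+25F39: 4-byte form → F0 A5 BC B9.
U+0282: 2-byte form → CA 82.
Concatenated (17 bytes): EE AA 81 7D F0 93 85 B3 E4 91 AE F0 A5 BC B9 CA 82.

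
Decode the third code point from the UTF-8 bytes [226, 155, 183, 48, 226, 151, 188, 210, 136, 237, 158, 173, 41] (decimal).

Offset 0: leading byte 0xE2 = 11100010 → 3-byte char #1 = E2 9B B7.
Offset 3: leading byte 0x30 = 00110000 → 1-byte char #2 = 30.
Offset 4: leading byte 0xE2 = 11100010 → 3-byte char #3 = E2 97 BC.
Leading byte 0xE2 = 11100010 matches 1110xxxx → 3-byte sequence.
Byte 1: 0xE2 = 11100010, payload 0010 (4 bits).
Byte 2: 0x97 = 10010111 (10xxxxxx ✓), payload 010111.
Byte 3: 0xBC = 10111100 (10xxxxxx ✓), payload 111100.
Concatenate: 0010010111111100 = 0x25FC (16 bits → U+25FC).

U+25FC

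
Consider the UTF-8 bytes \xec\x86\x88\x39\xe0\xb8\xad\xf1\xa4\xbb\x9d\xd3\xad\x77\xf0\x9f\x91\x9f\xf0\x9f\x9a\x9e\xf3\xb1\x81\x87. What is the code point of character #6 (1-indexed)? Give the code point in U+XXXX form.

U+0077

Offset 0: leading byte 0xEC = 11101100 → 3-byte char #1 = EC 86 88.
Offset 3: leading byte 0x39 = 00111001 → 1-byte char #2 = 39.
Offset 4: leading byte 0xE0 = 11100000 → 3-byte char #3 = E0 B8 AD.
Offset 7: leading byte 0xF1 = 11110001 → 4-byte char #4 = F1 A4 BB 9D.
Offset 11: leading byte 0xD3 = 11010011 → 2-byte char #5 = D3 AD.
Offset 13: leading byte 0x77 = 01110111 → 1-byte char #6 = 77.
Leading byte 0x77 = 01110111 matches 0xxxxxxx → 1-byte sequence.
Byte 1: 0x77 = 01110111, payload 1110111 (7 bits).
Concatenate: 1110111 = 0x77 (7 bits → U+0077).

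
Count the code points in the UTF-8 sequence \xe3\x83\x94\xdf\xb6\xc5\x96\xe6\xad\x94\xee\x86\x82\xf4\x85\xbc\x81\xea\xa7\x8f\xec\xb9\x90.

8

Byte at offset 0: 0xE3 = 11100011 → 3-byte char (#1). Advance 3.
Byte at offset 3: 0xDF = 11011111 → 2-byte char (#2). Advance 2.
Byte at offset 5: 0xC5 = 11000101 → 2-byte char (#3). Advance 2.
Byte at offset 7: 0xE6 = 11100110 → 3-byte char (#4). Advance 3.
Byte at offset 10: 0xEE = 11101110 → 3-byte char (#5). Advance 3.
Byte at offset 13: 0xF4 = 11110100 → 4-byte char (#6). Advance 4.
Byte at offset 17: 0xEA = 11101010 → 3-byte char (#7). Advance 3.
Byte at offset 20: 0xEC = 11101100 → 3-byte char (#8). Advance 3.
Reached end at offset 23 after 8 code points.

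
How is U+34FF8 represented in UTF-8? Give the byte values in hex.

U+34FF8 = 0x34FF8 = 217080 decimal. In range U+10000–U+10FFFF → 4-byte form: 11110xxx 10xxxxxx 10xxxxxx 10xxxxxx.
Binary (21 bits): 000110100111111111000.
Split 3+6+6+6: 000 | 110100 | 111111 | 111000.
Byte 1: 11110000 = 0xF0.
Byte 2: 10110100 = 0xB4.
Byte 3: 10111111 = 0xBF.
Byte 4: 10111000 = 0xB8.

F0 B4 BF B8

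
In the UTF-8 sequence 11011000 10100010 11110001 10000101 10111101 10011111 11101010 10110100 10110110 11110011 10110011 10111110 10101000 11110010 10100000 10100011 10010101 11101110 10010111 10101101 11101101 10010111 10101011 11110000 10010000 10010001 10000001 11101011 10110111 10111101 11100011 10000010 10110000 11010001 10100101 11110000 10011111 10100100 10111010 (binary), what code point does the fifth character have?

U+A08D5

Offset 0: leading byte 0xD8 = 11011000 → 2-byte char #1 = D8 A2.
Offset 2: leading byte 0xF1 = 11110001 → 4-byte char #2 = F1 85 BD 9F.
Offset 6: leading byte 0xEA = 11101010 → 3-byte char #3 = EA B4 B6.
Offset 9: leading byte 0xF3 = 11110011 → 4-byte char #4 = F3 B3 BE A8.
Offset 13: leading byte 0xF2 = 11110010 → 4-byte char #5 = F2 A0 A3 95.
Leading byte 0xF2 = 11110010 matches 11110xxx → 4-byte sequence.
Byte 1: 0xF2 = 11110010, payload 010 (3 bits).
Byte 2: 0xA0 = 10100000 (10xxxxxx ✓), payload 100000.
Byte 3: 0xA3 = 10100011 (10xxxxxx ✓), payload 100011.
Byte 4: 0x95 = 10010101 (10xxxxxx ✓), payload 010101.
Concatenate: 010100000100011010101 = 0xA08D5 (21 bits → U+A08D5).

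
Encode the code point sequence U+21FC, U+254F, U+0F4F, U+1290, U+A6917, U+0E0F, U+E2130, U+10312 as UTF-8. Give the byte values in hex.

E2 87 BC E2 95 8F E0 BD 8F E1 8A 90 F2 A6 A4 97 E0 B8 8F F3 A2 84 B0 F0 90 8C 92

U+21FC: 3-byte form → E2 87 BC.
U+254F: 3-byte form → E2 95 8F.
U+0F4F: 3-byte form → E0 BD 8F.
U+1290: 3-byte form → E1 8A 90.
U+A6917: 4-byte form → F2 A6 A4 97.
U+0E0F: 3-byte form → E0 B8 8F.
U+E2130: 4-byte form → F3 A2 84 B0.
U+10312: 4-byte form → F0 90 8C 92.
Concatenated (27 bytes): E2 87 BC E2 95 8F E0 BD 8F E1 8A 90 F2 A6 A4 97 E0 B8 8F F3 A2 84 B0 F0 90 8C 92.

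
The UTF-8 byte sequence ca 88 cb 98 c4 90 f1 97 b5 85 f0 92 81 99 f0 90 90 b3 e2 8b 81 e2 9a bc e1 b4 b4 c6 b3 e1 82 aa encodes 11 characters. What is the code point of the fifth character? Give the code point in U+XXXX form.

U+12059

Offset 0: leading byte 0xCA = 11001010 → 2-byte char #1 = CA 88.
Offset 2: leading byte 0xCB = 11001011 → 2-byte char #2 = CB 98.
Offset 4: leading byte 0xC4 = 11000100 → 2-byte char #3 = C4 90.
Offset 6: leading byte 0xF1 = 11110001 → 4-byte char #4 = F1 97 B5 85.
Offset 10: leading byte 0xF0 = 11110000 → 4-byte char #5 = F0 92 81 99.
Leading byte 0xF0 = 11110000 matches 11110xxx → 4-byte sequence.
Byte 1: 0xF0 = 11110000, payload 000 (3 bits).
Byte 2: 0x92 = 10010010 (10xxxxxx ✓), payload 010010.
Byte 3: 0x81 = 10000001 (10xxxxxx ✓), payload 000001.
Byte 4: 0x99 = 10011001 (10xxxxxx ✓), payload 011001.
Concatenate: 000010010000001011001 = 0x12059 (21 bits → U+12059).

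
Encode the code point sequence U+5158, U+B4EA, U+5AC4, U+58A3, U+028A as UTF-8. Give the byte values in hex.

E5 85 98 EB 93 AA E5 AB 84 E5 A2 A3 CA 8A

U+5158: 3-byte form → E5 85 98.
U+B4EA: 3-byte form → EB 93 AA.
U+5AC4: 3-byte form → E5 AB 84.
U+58A3: 3-byte form → E5 A2 A3.
U+028A: 2-byte form → CA 8A.
Concatenated (14 bytes): E5 85 98 EB 93 AA E5 AB 84 E5 A2 A3 CA 8A.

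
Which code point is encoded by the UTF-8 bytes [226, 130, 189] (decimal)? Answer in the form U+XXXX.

U+20BD

Leading byte 0xE2 = 11100010 matches 1110xxxx → 3-byte sequence.
Byte 1: 0xE2 = 11100010, payload 0010 (4 bits).
Byte 2: 0x82 = 10000010 (10xxxxxx ✓), payload 000010.
Byte 3: 0xBD = 10111101 (10xxxxxx ✓), payload 111101.
Concatenate: 0010000010111101 = 0x20BD (16 bits → U+20BD).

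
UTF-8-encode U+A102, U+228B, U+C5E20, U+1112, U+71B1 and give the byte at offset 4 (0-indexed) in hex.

0x8A

U+A102 → 3-byte form EA 84 82 at offsets 0–2.
U+228B → 3-byte form E2 8A 8B at offsets 3–5.
Offset 4 falls in char 2's range; it's byte 2 of E2 8A 8B = 0x8A.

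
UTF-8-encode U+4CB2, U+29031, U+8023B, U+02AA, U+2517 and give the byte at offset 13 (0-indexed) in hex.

0xE2

U+4CB2 → 3-byte form E4 B2 B2 at offsets 0–2.
U+29031 → 4-byte form F0 A9 80 B1 at offsets 3–6.
U+8023B → 4-byte form F2 80 88 BB at offsets 7–10.
U+02AA → 2-byte form CA AA at offsets 11–12.
U+2517 → 3-byte form E2 94 97 at offsets 13–15.
Offset 13 falls in char 5's range; it's byte 1 of E2 94 97 = 0xE2.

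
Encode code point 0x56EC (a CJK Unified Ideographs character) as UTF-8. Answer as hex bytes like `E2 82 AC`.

U+56EC = 0x56EC = 22252 decimal. In range U+0800–U+FFFF → 3-byte form: 1110xxxx 10xxxxxx 10xxxxxx.
Binary (16 bits): 0101011011101100.
Split 4+6+6: 0101 | 011011 | 101100.
Byte 1: 11100101 = 0xE5.
Byte 2: 10011011 = 0x9B.
Byte 3: 10101100 = 0xAC.

E5 9B AC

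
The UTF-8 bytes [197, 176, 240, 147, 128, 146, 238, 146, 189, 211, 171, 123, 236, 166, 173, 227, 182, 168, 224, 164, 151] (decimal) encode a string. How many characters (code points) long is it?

Byte at offset 0: 0xC5 = 11000101 → 2-byte char (#1). Advance 2.
Byte at offset 2: 0xF0 = 11110000 → 4-byte char (#2). Advance 4.
Byte at offset 6: 0xEE = 11101110 → 3-byte char (#3). Advance 3.
Byte at offset 9: 0xD3 = 11010011 → 2-byte char (#4). Advance 2.
Byte at offset 11: 0x7B = 01111011 → 1-byte char (#5). Advance 1.
Byte at offset 12: 0xEC = 11101100 → 3-byte char (#6). Advance 3.
Byte at offset 15: 0xE3 = 11100011 → 3-byte char (#7). Advance 3.
Byte at offset 18: 0xE0 = 11100000 → 3-byte char (#8). Advance 3.
Reached end at offset 21 after 8 code points.

8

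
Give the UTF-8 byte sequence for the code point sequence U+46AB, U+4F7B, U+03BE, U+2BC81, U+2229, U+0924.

E4 9A AB E4 BD BB CE BE F0 AB B2 81 E2 88 A9 E0 A4 A4

U+46AB: 3-byte form → E4 9A AB.
U+4F7B: 3-byte form → E4 BD BB.
U+03BE: 2-byte form → CE BE.
U+2BC81: 4-byte form → F0 AB B2 81.
U+2229: 3-byte form → E2 88 A9.
U+0924: 3-byte form → E0 A4 A4.
Concatenated (18 bytes): E4 9A AB E4 BD BB CE BE F0 AB B2 81 E2 88 A9 E0 A4 A4.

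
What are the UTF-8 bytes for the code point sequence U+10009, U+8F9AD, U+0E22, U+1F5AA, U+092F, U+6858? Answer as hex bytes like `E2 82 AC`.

F0 90 80 89 F2 8F A6 AD E0 B8 A2 F0 9F 96 AA E0 A4 AF E6 A1 98

U+10009: 4-byte form → F0 90 80 89.
U+8F9AD: 4-byte form → F2 8F A6 AD.
U+0E22: 3-byte form → E0 B8 A2.
U+1F5AA: 4-byte form → F0 9F 96 AA.
U+092F: 3-byte form → E0 A4 AF.
U+6858: 3-byte form → E6 A1 98.
Concatenated (21 bytes): F0 90 80 89 F2 8F A6 AD E0 B8 A2 F0 9F 96 AA E0 A4 AF E6 A1 98.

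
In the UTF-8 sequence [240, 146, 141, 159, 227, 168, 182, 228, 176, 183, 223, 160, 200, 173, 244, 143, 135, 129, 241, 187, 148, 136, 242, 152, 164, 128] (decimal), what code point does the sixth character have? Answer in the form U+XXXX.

U+10F1C1

Offset 0: leading byte 0xF0 = 11110000 → 4-byte char #1 = F0 92 8D 9F.
Offset 4: leading byte 0xE3 = 11100011 → 3-byte char #2 = E3 A8 B6.
Offset 7: leading byte 0xE4 = 11100100 → 3-byte char #3 = E4 B0 B7.
Offset 10: leading byte 0xDF = 11011111 → 2-byte char #4 = DF A0.
Offset 12: leading byte 0xC8 = 11001000 → 2-byte char #5 = C8 AD.
Offset 14: leading byte 0xF4 = 11110100 → 4-byte char #6 = F4 8F 87 81.
Leading byte 0xF4 = 11110100 matches 11110xxx → 4-byte sequence.
Byte 1: 0xF4 = 11110100, payload 100 (3 bits).
Byte 2: 0x8F = 10001111 (10xxxxxx ✓), payload 001111.
Byte 3: 0x87 = 10000111 (10xxxxxx ✓), payload 000111.
Byte 4: 0x81 = 10000001 (10xxxxxx ✓), payload 000001.
Concatenate: 100001111000111000001 = 0x10F1C1 (21 bits → U+10F1C1).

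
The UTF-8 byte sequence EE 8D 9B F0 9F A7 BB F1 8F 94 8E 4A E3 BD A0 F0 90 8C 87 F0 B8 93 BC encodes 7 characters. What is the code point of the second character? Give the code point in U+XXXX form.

U+1F9FB

Offset 0: leading byte 0xEE = 11101110 → 3-byte char #1 = EE 8D 9B.
Offset 3: leading byte 0xF0 = 11110000 → 4-byte char #2 = F0 9F A7 BB.
Leading byte 0xF0 = 11110000 matches 11110xxx → 4-byte sequence.
Byte 1: 0xF0 = 11110000, payload 000 (3 bits).
Byte 2: 0x9F = 10011111 (10xxxxxx ✓), payload 011111.
Byte 3: 0xA7 = 10100111 (10xxxxxx ✓), payload 100111.
Byte 4: 0xBB = 10111011 (10xxxxxx ✓), payload 111011.
Concatenate: 000011111100111111011 = 0x1F9FB (21 bits → U+1F9FB).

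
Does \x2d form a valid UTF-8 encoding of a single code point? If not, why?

valid

Leading byte 0x2D = 00101101 → 1-byte form.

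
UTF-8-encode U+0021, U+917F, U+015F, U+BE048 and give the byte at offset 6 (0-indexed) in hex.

0xF2

U+0021 → 1-byte form 21 at offsets 0–0.
U+917F → 3-byte form E9 85 BF at offsets 1–3.
U+015F → 2-byte form C5 9F at offsets 4–5.
U+BE048 → 4-byte form F2 BE 81 88 at offsets 6–9.
Offset 6 falls in char 4's range; it's byte 1 of F2 BE 81 88 = 0xF2.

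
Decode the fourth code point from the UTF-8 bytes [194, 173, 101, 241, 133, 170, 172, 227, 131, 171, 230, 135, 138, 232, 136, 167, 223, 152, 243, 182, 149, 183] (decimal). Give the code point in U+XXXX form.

Offset 0: leading byte 0xC2 = 11000010 → 2-byte char #1 = C2 AD.
Offset 2: leading byte 0x65 = 01100101 → 1-byte char #2 = 65.
Offset 3: leading byte 0xF1 = 11110001 → 4-byte char #3 = F1 85 AA AC.
Offset 7: leading byte 0xE3 = 11100011 → 3-byte char #4 = E3 83 AB.
Leading byte 0xE3 = 11100011 matches 1110xxxx → 3-byte sequence.
Byte 1: 0xE3 = 11100011, payload 0011 (4 bits).
Byte 2: 0x83 = 10000011 (10xxxxxx ✓), payload 000011.
Byte 3: 0xAB = 10101011 (10xxxxxx ✓), payload 101011.
Concatenate: 0011000011101011 = 0x30EB (16 bits → U+30EB).

U+30EB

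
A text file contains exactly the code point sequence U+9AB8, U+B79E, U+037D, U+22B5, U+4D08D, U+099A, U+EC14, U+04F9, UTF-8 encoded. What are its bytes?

U+9AB8: 3-byte form → E9 AA B8.
U+B79E: 3-byte form → EB 9E 9E.
U+037D: 2-byte form → CD BD.
U+22B5: 3-byte form → E2 8A B5.
U+4D08D: 4-byte form → F1 8D 82 8D.
U+099A: 3-byte form → E0 A6 9A.
U+EC14: 3-byte form → EE B0 94.
U+04F9: 2-byte form → D3 B9.
Concatenated (23 bytes): E9 AA B8 EB 9E 9E CD BD E2 8A B5 F1 8D 82 8D E0 A6 9A EE B0 94 D3 B9.

E9 AA B8 EB 9E 9E CD BD E2 8A B5 F1 8D 82 8D E0 A6 9A EE B0 94 D3 B9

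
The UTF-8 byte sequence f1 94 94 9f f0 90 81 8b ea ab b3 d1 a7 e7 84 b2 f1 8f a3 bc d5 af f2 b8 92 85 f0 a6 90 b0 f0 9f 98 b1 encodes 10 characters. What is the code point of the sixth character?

U+4F8FC

Offset 0: leading byte 0xF1 = 11110001 → 4-byte char #1 = F1 94 94 9F.
Offset 4: leading byte 0xF0 = 11110000 → 4-byte char #2 = F0 90 81 8B.
Offset 8: leading byte 0xEA = 11101010 → 3-byte char #3 = EA AB B3.
Offset 11: leading byte 0xD1 = 11010001 → 2-byte char #4 = D1 A7.
Offset 13: leading byte 0xE7 = 11100111 → 3-byte char #5 = E7 84 B2.
Offset 16: leading byte 0xF1 = 11110001 → 4-byte char #6 = F1 8F A3 BC.
Leading byte 0xF1 = 11110001 matches 11110xxx → 4-byte sequence.
Byte 1: 0xF1 = 11110001, payload 001 (3 bits).
Byte 2: 0x8F = 10001111 (10xxxxxx ✓), payload 001111.
Byte 3: 0xA3 = 10100011 (10xxxxxx ✓), payload 100011.
Byte 4: 0xBC = 10111100 (10xxxxxx ✓), payload 111100.
Concatenate: 001001111100011111100 = 0x4F8FC (21 bits → U+4F8FC).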